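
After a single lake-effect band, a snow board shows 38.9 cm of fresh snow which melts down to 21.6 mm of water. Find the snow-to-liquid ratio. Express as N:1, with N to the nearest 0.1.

ratio ≈ 18.0

Ratio = snow depth / SWE = 389 mm / 21.6 mm = 18.0, i.e. 18.0:1.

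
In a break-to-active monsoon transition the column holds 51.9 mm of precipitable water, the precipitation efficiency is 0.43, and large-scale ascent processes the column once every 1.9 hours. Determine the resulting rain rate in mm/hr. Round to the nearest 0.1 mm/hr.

R ≈ 11.7 mm/hr

Each overturning extracts ε × PW = 0.43 × 51.9 = 22.317 mm.
Rate = ε·PW / τ = 22.317 / 1.9 h = 11.7 mm/hr.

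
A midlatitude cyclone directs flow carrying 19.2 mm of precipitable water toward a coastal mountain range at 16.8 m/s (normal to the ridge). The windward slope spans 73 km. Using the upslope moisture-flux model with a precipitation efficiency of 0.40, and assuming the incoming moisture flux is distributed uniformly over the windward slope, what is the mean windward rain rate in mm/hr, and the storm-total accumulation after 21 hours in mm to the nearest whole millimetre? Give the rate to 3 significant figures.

Incoming column moisture flux per unit ridge length: F = V × PW = 16.8 × 19.2 = 322.56 mm·m/s.
Spread over the 73 km slope with efficiency ε = 0.40: R = ε·F/W = 0.40 × 322.56 / 73000 m = 1.767e-03 mm/s.
R = 1.767e-03 × 3600 = 6.36 mm/hr.
Over 21 h: total = 6.36 × 21 = 133.56 ≈ 134 mm.

R ≈ 6.36 mm/hr; total ≈ 134 mm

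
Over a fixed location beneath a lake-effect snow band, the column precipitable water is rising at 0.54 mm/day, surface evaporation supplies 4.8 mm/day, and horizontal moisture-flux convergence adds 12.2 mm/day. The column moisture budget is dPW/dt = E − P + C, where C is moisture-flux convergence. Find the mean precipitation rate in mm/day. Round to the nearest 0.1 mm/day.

P ≈ 16.5 mm/day

dPW/dt = +0.54 mm/day.
P = E + C − dPW/dt = 4.8 + (12.2) − (+0.54) = 16.5 mm/day.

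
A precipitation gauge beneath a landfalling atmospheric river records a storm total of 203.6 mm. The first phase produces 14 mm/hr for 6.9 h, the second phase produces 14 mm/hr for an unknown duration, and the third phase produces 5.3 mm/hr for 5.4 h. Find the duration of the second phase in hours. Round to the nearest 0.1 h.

Known phases: 14 × 6.9 + 5.3 × 5.4 = 96.6 + 28.62 = 125.22 mm.
Remaining depth = 203.6 − 125.22 = 78.38 mm.
Duration = 78.38 / 14 = 5.6 h.

duration ≈ 5.6 h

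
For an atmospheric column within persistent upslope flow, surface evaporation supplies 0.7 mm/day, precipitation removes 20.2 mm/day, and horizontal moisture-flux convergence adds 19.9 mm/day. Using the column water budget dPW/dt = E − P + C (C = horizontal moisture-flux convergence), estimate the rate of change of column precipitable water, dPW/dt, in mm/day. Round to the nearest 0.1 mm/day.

dPW/dt ≈ 0.4 mm/day

dPW/dt = E − P + C = 0.7 − 20.2 + (19.9) = 0.4 mm/day.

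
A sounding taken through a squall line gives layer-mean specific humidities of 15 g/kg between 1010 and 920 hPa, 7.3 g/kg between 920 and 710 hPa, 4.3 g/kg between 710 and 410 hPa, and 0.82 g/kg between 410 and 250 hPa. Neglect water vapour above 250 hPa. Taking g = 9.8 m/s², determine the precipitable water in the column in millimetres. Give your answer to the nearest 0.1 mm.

Precipitable water is the column-integrated vapour mass per unit area: PW = (1/g) Σ q̄ Δp, with q in kg/kg and Δp in Pa (1 kg/m² of water = 1 mm).
Layer 1010–920 hPa: Δp = 90 hPa = 9000 Pa, q̄ = 0.015 kg/kg → 0.015 × 9000 / 9.8 = 13.78 mm
Layer 920–710 hPa: Δp = 210 hPa = 21000 Pa, q̄ = 0.0073 kg/kg → 0.0073 × 21000 / 9.8 = 15.64 mm
Layer 710–410 hPa: Δp = 300 hPa = 30000 Pa, q̄ = 0.0043 kg/kg → 0.0043 × 30000 / 9.8 = 13.16 mm
Layer 410–250 hPa: Δp = 160 hPa = 16000 Pa, q̄ = 0.00082 kg/kg → 0.00082 × 16000 / 9.8 = 1.34 mm
PW = 13.78 + 15.64 + 13.16 + 1.34 = 43.92 ≈ 43.9 mm.

PW ≈ 43.9 mm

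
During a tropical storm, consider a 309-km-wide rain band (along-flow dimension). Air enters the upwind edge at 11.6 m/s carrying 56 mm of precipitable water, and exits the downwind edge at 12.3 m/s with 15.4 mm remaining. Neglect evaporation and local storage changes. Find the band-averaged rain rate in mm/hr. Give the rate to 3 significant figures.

R ≈ 5.36 mm/hr

Column moisture flux per unit crosswind length is F = V × PW.
Inflow: F_in = 11.6 × 56 = 649.6 mm·m/s
Outflow: F_out = 12.3 × 15.4 = 189.42 mm·m/s
Steady-state rate R = (F_in − F_out)/L = (649.6 − 189.42) / 309000 m = 1.489e-03 mm/s.
R = 1.489e-03 × 3600 = 5.36 mm/hr.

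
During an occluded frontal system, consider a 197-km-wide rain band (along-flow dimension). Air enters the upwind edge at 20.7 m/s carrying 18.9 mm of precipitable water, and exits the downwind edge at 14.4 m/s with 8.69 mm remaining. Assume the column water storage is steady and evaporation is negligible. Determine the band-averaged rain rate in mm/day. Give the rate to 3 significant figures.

R ≈ 117 mm/day

Column moisture flux per unit crosswind length is F = V × PW.
Inflow: F_in = 20.7 × 18.9 = 391.23 mm·m/s
Outflow: F_out = 14.4 × 8.69 = 125.136 mm·m/s
Steady-state rate R = (F_in − F_out)/L = (391.23 − 125.136) / 197000 m = 1.351e-03 mm/s.
R = 1.351e-03 × 3600 × 24 = 117 mm/day.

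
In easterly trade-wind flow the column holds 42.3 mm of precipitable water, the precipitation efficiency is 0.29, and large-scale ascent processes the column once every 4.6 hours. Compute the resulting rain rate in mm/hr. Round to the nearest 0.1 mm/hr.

Each overturning extracts ε × PW = 0.29 × 42.3 = 12.267 mm.
Rate = ε·PW / τ = 12.267 / 4.6 h = 2.7 mm/hr.

R ≈ 2.7 mm/hr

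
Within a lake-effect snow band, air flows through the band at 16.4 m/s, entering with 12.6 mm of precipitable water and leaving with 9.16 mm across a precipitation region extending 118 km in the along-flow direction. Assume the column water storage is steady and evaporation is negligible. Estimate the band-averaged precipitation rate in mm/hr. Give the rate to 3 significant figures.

R ≈ 1.72 mm/hr

Column moisture flux per unit crosswind length is F = V × PW.
Inflow: F_in = 16.4 × 12.6 = 206.64 mm·m/s
Outflow: F_out = 16.4 × 9.16 = 150.224 mm·m/s
Steady-state rate R = (F_in − F_out)/L = (206.64 − 150.224) / 118000 m = 4.781e-04 mm/s.
R = 4.781e-04 × 3600 = 1.72 mm/hr.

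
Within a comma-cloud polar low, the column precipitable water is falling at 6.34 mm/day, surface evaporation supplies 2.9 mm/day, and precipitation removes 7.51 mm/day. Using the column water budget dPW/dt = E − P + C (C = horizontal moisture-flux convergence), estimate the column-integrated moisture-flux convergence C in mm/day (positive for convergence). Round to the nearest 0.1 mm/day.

C ≈ -1.7 mm/day

dPW/dt = -6.34 mm/day.
C = dPW/dt − E + P = (-6.34) − 2.9 + 7.51 = -1.7 mm/day.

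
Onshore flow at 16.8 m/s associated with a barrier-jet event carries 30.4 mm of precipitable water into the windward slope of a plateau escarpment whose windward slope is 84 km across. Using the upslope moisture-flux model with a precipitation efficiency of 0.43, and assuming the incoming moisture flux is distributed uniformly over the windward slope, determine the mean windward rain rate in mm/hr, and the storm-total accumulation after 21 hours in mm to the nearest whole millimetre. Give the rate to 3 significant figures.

Incoming column moisture flux per unit ridge length: F = V × PW = 16.8 × 30.4 = 510.72 mm·m/s.
Spread over the 84 km slope with efficiency ε = 0.43: R = ε·F/W = 0.43 × 510.72 / 84000 m = 2.614e-03 mm/s.
R = 2.614e-03 × 3600 = 9.41 mm/hr.
Over 21 h: total = 9.41 × 21 = 197.61 ≈ 198 mm.

R ≈ 9.41 mm/hr; total ≈ 198 mm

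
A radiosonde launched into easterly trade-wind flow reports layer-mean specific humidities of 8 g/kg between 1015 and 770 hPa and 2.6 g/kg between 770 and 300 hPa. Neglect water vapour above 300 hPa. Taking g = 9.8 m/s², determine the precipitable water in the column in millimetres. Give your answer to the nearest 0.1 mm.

Precipitable water is the column-integrated vapour mass per unit area: PW = (1/g) Σ q̄ Δp, with q in kg/kg and Δp in Pa (1 kg/m² of water = 1 mm).
Layer 1015–770 hPa: Δp = 245 hPa = 24500 Pa, q̄ = 0.008 kg/kg → 0.008 × 24500 / 9.8 = 20.00 mm
Layer 770–300 hPa: Δp = 470 hPa = 47000 Pa, q̄ = 0.0026 kg/kg → 0.0026 × 47000 / 9.8 = 12.47 mm
PW = 20.00 + 12.47 = 32.47 ≈ 32.5 mm.

PW ≈ 32.5 mm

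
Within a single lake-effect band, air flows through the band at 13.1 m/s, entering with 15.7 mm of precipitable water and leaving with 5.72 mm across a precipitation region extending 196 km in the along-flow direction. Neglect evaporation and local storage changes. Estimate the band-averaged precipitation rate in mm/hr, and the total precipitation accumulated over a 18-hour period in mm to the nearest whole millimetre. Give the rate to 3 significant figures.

Column moisture flux per unit crosswind length is F = V × PW.
Inflow: F_in = 13.1 × 15.7 = 205.67 mm·m/s
Outflow: F_out = 13.1 × 5.72 = 74.932 mm·m/s
Steady-state rate R = (F_in − F_out)/L = (205.67 − 74.932) / 196000 m = 6.670e-04 mm/s.
R = 6.670e-04 × 3600 = 2.40 mm/hr.
Over 18 h: total = 2.40 × 18 = 43.2 ≈ 43 mm.

R ≈ 2.40 mm/hr; total ≈ 43 mm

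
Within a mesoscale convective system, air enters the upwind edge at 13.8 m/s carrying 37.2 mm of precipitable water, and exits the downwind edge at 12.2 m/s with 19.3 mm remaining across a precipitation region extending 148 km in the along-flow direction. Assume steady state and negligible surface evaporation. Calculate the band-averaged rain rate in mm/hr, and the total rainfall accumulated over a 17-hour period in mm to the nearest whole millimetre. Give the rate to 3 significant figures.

R ≈ 6.76 mm/hr; total ≈ 115 mm

Column moisture flux per unit crosswind length is F = V × PW.
Inflow: F_in = 13.8 × 37.2 = 513.36 mm·m/s
Outflow: F_out = 12.2 × 19.3 = 235.46 mm·m/s
Steady-state rate R = (F_in − F_out)/L = (513.36 − 235.46) / 148000 m = 1.878e-03 mm/s.
R = 1.878e-03 × 3600 = 6.76 mm/hr.
Over 17 h: total = 6.76 × 17 = 114.92 ≈ 115 mm.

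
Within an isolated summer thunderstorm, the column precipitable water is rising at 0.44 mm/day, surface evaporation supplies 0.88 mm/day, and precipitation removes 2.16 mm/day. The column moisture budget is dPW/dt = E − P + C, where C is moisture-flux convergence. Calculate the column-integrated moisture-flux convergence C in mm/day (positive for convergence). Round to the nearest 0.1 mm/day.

C ≈ 1.7 mm/day

dPW/dt = +0.44 mm/day.
C = dPW/dt − E + P = (+0.44) − 0.88 + 2.16 = 1.7 mm/day.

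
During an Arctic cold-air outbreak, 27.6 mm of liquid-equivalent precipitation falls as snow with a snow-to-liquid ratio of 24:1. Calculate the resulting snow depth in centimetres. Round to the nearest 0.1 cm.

Snow depth = liquid × ratio = 27.6 mm × 24 = 662.4 mm = 66.2 cm.

snow depth ≈ 66.2 cm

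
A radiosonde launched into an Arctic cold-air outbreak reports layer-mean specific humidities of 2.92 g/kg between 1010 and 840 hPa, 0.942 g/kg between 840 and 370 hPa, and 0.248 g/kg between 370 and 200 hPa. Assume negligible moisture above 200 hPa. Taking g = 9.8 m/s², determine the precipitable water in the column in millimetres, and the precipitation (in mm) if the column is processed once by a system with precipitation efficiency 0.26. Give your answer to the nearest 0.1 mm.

Precipitable water is the column-integrated vapour mass per unit area: PW = (1/g) Σ q̄ Δp, with q in kg/kg and Δp in Pa (1 kg/m² of water = 1 mm).
Layer 1010–840 hPa: Δp = 170 hPa = 17000 Pa, q̄ = 0.00292 kg/kg → 0.00292 × 17000 / 9.8 = 5.07 mm
Layer 840–370 hPa: Δp = 470 hPa = 47000 Pa, q̄ = 0.000942 kg/kg → 0.000942 × 47000 / 9.8 = 4.52 mm
Layer 370–200 hPa: Δp = 170 hPa = 17000 Pa, q̄ = 0.000248 kg/kg → 0.000248 × 17000 / 9.8 = 0.43 mm
PW = 5.07 + 4.52 + 0.43 = 10.02 ≈ 10.0 mm.
Precipitation = ε × PW = 0.26 × 10.0 = 2.6 mm.

PW ≈ 10.0 mm; precipitation ≈ 2.6 mm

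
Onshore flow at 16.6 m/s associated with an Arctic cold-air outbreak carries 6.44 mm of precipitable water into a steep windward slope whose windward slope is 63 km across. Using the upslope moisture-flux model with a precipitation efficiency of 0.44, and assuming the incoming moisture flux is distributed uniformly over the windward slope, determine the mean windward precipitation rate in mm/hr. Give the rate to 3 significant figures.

R ≈ 2.69 mm/hr

Incoming column moisture flux per unit ridge length: F = V × PW = 16.6 × 6.44 = 106.904 mm·m/s.
Spread over the 63 km slope with efficiency ε = 0.44: R = ε·F/W = 0.44 × 106.904 / 63000 m = 7.466e-04 mm/s.
R = 7.466e-04 × 3600 = 2.69 mm/hr.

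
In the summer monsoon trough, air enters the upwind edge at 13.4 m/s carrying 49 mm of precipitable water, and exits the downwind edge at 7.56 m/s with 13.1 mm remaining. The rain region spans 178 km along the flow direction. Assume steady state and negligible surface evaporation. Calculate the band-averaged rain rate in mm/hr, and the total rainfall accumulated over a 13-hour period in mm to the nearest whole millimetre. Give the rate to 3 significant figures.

R ≈ 11.3 mm/hr; total ≈ 147 mm

Column moisture flux per unit crosswind length is F = V × PW.
Inflow: F_in = 13.4 × 49 = 656.6 mm·m/s
Outflow: F_out = 7.56 × 13.1 = 99.036 mm·m/s
Steady-state rate R = (F_in − F_out)/L = (656.6 − 99.036) / 178000 m = 3.132e-03 mm/s.
R = 3.132e-03 × 3600 = 11.3 mm/hr.
Over 13 h: total = 11.3 × 13 = 146.9 ≈ 147 mm.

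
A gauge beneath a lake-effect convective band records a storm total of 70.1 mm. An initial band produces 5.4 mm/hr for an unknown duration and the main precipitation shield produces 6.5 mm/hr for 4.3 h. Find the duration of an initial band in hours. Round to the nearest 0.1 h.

Known phases: 6.5 × 4.3 = 27.95 mm.
Remaining depth = 70.1 − 27.95 = 42.15 mm.
Duration = 42.15 / 5.4 = 7.8 h.

duration ≈ 7.8 h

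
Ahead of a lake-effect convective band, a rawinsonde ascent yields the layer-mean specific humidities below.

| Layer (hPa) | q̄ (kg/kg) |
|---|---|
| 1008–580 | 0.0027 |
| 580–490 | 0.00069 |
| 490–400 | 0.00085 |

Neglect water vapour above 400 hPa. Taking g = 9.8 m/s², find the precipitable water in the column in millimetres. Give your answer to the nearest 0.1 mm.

PW ≈ 13.2 mm

Precipitable water is the column-integrated vapour mass per unit area: PW = (1/g) Σ q̄ Δp, with q in kg/kg and Δp in Pa (1 kg/m² of water = 1 mm).
Layer 1008–580 hPa: Δp = 428 hPa = 42800 Pa, q̄ = 0.0027 kg/kg → 0.0027 × 42800 / 9.8 = 11.79 mm
Layer 580–490 hPa: Δp = 90 hPa = 9000 Pa, q̄ = 0.00069 kg/kg → 0.00069 × 9000 / 9.8 = 0.63 mm
Layer 490–400 hPa: Δp = 90 hPa = 9000 Pa, q̄ = 0.00085 kg/kg → 0.00085 × 9000 / 9.8 = 0.78 mm
PW = 11.79 + 0.63 + 0.78 = 13.20 ≈ 13.2 mm.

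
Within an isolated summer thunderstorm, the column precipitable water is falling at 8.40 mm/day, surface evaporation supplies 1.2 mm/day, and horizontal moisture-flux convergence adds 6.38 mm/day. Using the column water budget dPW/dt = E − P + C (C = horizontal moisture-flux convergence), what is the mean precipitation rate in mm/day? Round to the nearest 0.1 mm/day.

P ≈ 16.0 mm/day

dPW/dt = -8.40 mm/day.
P = E + C − dPW/dt = 1.2 + (6.38) − (-8.40) = 16.0 mm/day.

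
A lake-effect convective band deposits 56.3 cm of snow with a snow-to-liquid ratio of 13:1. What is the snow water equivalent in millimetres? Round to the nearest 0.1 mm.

SWE ≈ 43.3 mm

SWE = snow depth / ratio = 56.3 cm / 13 = 4.331 cm = 43.3 mm.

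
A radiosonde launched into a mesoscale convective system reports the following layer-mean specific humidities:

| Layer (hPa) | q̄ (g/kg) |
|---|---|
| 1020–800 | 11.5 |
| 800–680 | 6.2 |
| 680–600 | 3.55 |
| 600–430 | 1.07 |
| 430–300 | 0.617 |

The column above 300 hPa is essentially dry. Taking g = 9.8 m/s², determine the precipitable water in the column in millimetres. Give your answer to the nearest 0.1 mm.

Precipitable water is the column-integrated vapour mass per unit area: PW = (1/g) Σ q̄ Δp, with q in kg/kg and Δp in Pa (1 kg/m² of water = 1 mm).
Layer 1020–800 hPa: Δp = 220 hPa = 22000 Pa, q̄ = 0.0115 kg/kg → 0.0115 × 22000 / 9.8 = 25.82 mm
Layer 800–680 hPa: Δp = 120 hPa = 12000 Pa, q̄ = 0.0062 kg/kg → 0.0062 × 12000 / 9.8 = 7.59 mm
Layer 680–600 hPa: Δp = 80 hPa = 8000 Pa, q̄ = 0.00355 kg/kg → 0.00355 × 8000 / 9.8 = 2.90 mm
Layer 600–430 hPa: Δp = 170 hPa = 17000 Pa, q̄ = 0.00107 kg/kg → 0.00107 × 17000 / 9.8 = 1.86 mm
Layer 430–300 hPa: Δp = 130 hPa = 13000 Pa, q̄ = 0.000617 kg/kg → 0.000617 × 13000 / 9.8 = 0.82 mm
PW = 25.82 + 7.59 + 2.90 + 1.86 + 0.82 = 38.99 ≈ 39.0 mm.

PW ≈ 39.0 mm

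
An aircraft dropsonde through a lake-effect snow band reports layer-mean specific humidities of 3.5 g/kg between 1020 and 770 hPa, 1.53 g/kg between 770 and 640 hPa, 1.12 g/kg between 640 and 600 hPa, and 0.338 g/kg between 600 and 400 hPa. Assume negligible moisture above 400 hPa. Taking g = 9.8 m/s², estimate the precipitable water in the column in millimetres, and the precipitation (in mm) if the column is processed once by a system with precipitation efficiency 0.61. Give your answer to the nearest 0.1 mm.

PW ≈ 12.1 mm; precipitation ≈ 7.4 mm

Precipitable water is the column-integrated vapour mass per unit area: PW = (1/g) Σ q̄ Δp, with q in kg/kg and Δp in Pa (1 kg/m² of water = 1 mm).
Layer 1020–770 hPa: Δp = 250 hPa = 25000 Pa, q̄ = 0.0035 kg/kg → 0.0035 × 25000 / 9.8 = 8.93 mm
Layer 770–640 hPa: Δp = 130 hPa = 13000 Pa, q̄ = 0.00153 kg/kg → 0.00153 × 13000 / 9.8 = 2.03 mm
Layer 640–600 hPa: Δp = 40 hPa = 4000 Pa, q̄ = 0.00112 kg/kg → 0.00112 × 4000 / 9.8 = 0.46 mm
Layer 600–400 hPa: Δp = 200 hPa = 20000 Pa, q̄ = 0.000338 kg/kg → 0.000338 × 20000 / 9.8 = 0.69 mm
PW = 8.93 + 2.03 + 0.46 + 0.69 = 12.11 ≈ 12.1 mm.
Precipitation = ε × PW = 0.61 × 12.1 = 7.4 mm.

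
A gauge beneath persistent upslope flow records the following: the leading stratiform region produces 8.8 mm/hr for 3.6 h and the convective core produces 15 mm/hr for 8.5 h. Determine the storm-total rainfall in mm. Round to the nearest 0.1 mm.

total ≈ 159.2 mm

Total = Σ Rᵢ Δtᵢ = 8.8 × 3.6 + 15 × 8.5
      = 31.68 + 127.5 = 159.2 mm.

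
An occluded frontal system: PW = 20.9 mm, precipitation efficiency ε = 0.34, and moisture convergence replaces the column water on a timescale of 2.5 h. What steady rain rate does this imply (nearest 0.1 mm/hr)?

Each overturning extracts ε × PW = 0.34 × 20.9 = 7.106 mm.
Rate = ε·PW / τ = 7.106 / 2.5 h = 2.8 mm/hr.

R ≈ 2.8 mm/hr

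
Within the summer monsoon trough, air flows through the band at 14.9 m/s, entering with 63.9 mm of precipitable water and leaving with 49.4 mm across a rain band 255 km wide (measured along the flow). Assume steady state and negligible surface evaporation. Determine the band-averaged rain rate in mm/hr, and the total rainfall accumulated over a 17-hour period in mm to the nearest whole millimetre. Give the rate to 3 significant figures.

Column moisture flux per unit crosswind length is F = V × PW.
Inflow: F_in = 14.9 × 63.9 = 952.11 mm·m/s
Outflow: F_out = 14.9 × 49.4 = 736.06 mm·m/s
Steady-state rate R = (F_in − F_out)/L = (952.11 − 736.06) / 255000 m = 8.473e-04 mm/s.
R = 8.473e-04 × 3600 = 3.05 mm/hr.
Over 17 h: total = 3.05 × 17 = 51.85 ≈ 52 mm.

R ≈ 3.05 mm/hr; total ≈ 52 mm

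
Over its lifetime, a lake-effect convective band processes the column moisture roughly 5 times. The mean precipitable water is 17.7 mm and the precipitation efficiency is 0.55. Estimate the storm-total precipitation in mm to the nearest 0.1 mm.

Each cycle deposits ε × PW = 0.55 × 17.7 = 9.735 mm.
Over 5 cycles: 5 × 9.735 = 48.7 mm.

precipitation ≈ 48.7 mm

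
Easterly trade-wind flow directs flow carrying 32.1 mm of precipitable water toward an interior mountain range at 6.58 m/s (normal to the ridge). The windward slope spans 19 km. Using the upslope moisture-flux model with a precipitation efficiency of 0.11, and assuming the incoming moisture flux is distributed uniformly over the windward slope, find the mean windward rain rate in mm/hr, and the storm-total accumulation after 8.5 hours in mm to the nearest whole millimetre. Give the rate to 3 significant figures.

Incoming column moisture flux per unit ridge length: F = V × PW = 6.58 × 32.1 = 211.218 mm·m/s.
Spread over the 19 km slope with efficiency ε = 0.11: R = ε·F/W = 0.11 × 211.218 / 19000 m = 1.223e-03 mm/s.
R = 1.223e-03 × 3600 = 4.40 mm/hr.
Over 8.5 h: total = 4.40 × 8.5 = 37.4 ≈ 37 mm.

R ≈ 4.40 mm/hr; total ≈ 37 mm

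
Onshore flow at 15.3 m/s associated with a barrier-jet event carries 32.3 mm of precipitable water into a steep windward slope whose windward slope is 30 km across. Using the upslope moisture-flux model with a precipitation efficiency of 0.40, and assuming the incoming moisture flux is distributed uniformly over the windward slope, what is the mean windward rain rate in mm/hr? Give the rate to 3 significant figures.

Incoming column moisture flux per unit ridge length: F = V × PW = 15.3 × 32.3 = 494.19 mm·m/s.
Spread over the 30 km slope with efficiency ε = 0.40: R = ε·F/W = 0.40 × 494.19 / 30000 m = 6.589e-03 mm/s.
R = 6.589e-03 × 3600 = 23.7 mm/hr.

R ≈ 23.7 mm/hr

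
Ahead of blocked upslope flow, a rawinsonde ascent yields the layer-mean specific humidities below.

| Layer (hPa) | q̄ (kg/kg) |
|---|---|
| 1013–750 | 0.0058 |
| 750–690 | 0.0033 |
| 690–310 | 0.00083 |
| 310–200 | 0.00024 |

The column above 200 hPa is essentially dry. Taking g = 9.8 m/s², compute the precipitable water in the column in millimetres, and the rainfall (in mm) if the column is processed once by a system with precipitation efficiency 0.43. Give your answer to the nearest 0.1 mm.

PW ≈ 21.1 mm; rainfall ≈ 9.1 mm

Precipitable water is the column-integrated vapour mass per unit area: PW = (1/g) Σ q̄ Δp, with q in kg/kg and Δp in Pa (1 kg/m² of water = 1 mm).
Layer 1013–750 hPa: Δp = 263 hPa = 26300 Pa, q̄ = 0.0058 kg/kg → 0.0058 × 26300 / 9.8 = 15.57 mm
Layer 750–690 hPa: Δp = 60 hPa = 6000 Pa, q̄ = 0.0033 kg/kg → 0.0033 × 6000 / 9.8 = 2.02 mm
Layer 690–310 hPa: Δp = 380 hPa = 38000 Pa, q̄ = 0.00083 kg/kg → 0.00083 × 38000 / 9.8 = 3.22 mm
Layer 310–200 hPa: Δp = 110 hPa = 11000 Pa, q̄ = 0.00024 kg/kg → 0.00024 × 11000 / 9.8 = 0.27 mm
PW = 15.57 + 2.02 + 3.22 + 0.27 = 21.08 ≈ 21.1 mm.
Rainfall = ε × PW = 0.43 × 21.1 = 9.1 mm.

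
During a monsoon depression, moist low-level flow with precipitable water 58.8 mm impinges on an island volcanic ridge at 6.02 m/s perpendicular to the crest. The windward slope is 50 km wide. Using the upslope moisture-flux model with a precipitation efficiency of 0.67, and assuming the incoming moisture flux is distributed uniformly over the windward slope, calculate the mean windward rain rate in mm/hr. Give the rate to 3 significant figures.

R ≈ 17.1 mm/hr

Incoming column moisture flux per unit ridge length: F = V × PW = 6.02 × 58.8 = 353.976 mm·m/s.
Spread over the 50 km slope with efficiency ε = 0.67: R = ε·F/W = 0.67 × 353.976 / 50000 m = 4.743e-03 mm/s.
R = 4.743e-03 × 3600 = 17.1 mm/hr.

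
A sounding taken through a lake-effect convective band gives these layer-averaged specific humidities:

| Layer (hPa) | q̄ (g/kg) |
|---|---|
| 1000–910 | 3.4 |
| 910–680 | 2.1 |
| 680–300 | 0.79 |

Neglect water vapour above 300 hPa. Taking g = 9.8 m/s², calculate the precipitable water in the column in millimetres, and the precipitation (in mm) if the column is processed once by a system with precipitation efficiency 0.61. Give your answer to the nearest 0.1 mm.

Precipitable water is the column-integrated vapour mass per unit area: PW = (1/g) Σ q̄ Δp, with q in kg/kg and Δp in Pa (1 kg/m² of water = 1 mm).
Layer 1000–910 hPa: Δp = 90 hPa = 9000 Pa, q̄ = 0.0034 kg/kg → 0.0034 × 9000 / 9.8 = 3.12 mm
Layer 910–680 hPa: Δp = 230 hPa = 23000 Pa, q̄ = 0.0021 kg/kg → 0.0021 × 23000 / 9.8 = 4.93 mm
Layer 680–300 hPa: Δp = 380 hPa = 38000 Pa, q̄ = 0.00079 kg/kg → 0.00079 × 38000 / 9.8 = 3.06 mm
PW = 3.12 + 4.93 + 3.06 = 11.11 ≈ 11.1 mm.
Precipitation = ε × PW = 0.61 × 11.1 = 6.8 mm.

PW ≈ 11.1 mm; precipitation ≈ 6.8 mm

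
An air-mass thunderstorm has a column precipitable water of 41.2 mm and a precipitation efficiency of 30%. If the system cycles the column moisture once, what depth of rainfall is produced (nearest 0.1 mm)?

Rainfall = ε × PW = 0.30 × 41.2 = 12.4 mm.

rainfall ≈ 12.4 mm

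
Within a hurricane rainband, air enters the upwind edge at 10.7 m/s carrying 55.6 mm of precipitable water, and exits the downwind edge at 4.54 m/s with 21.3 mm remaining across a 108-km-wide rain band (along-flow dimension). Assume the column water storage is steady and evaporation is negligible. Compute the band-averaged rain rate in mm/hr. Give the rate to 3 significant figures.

Column moisture flux per unit crosswind length is F = V × PW.
Inflow: F_in = 10.7 × 55.6 = 594.92 mm·m/s
Outflow: F_out = 4.54 × 21.3 = 96.702 mm·m/s
Steady-state rate R = (F_in − F_out)/L = (594.92 − 96.702) / 108000 m = 4.613e-03 mm/s.
R = 4.613e-03 × 3600 = 16.6 mm/hr.

R ≈ 16.6 mm/hr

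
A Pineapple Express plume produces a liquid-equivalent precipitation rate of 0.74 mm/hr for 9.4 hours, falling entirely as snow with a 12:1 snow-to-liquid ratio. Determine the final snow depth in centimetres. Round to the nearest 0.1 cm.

snow depth ≈ 8.3 cm

Liquid-equivalent depth = 0.74 × 9.4 = 6.956 mm.
Snow depth = 6.956 mm × 12 = 83.472 mm = 8.3 cm.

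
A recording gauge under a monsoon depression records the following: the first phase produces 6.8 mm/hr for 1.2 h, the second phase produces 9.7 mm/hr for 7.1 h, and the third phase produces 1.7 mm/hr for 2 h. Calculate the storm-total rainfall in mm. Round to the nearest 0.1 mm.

Total = Σ Rᵢ Δtᵢ = 6.8 × 1.2 + 9.7 × 7.1 + 1.7 × 2
      = 8.16 + 68.87 + 3.4 = 80.4 mm.

total ≈ 80.4 mm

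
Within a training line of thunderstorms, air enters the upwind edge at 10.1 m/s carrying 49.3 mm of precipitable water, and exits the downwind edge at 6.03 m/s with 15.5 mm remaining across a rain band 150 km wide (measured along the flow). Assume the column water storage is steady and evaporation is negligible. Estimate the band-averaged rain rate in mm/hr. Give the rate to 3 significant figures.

R ≈ 9.71 mm/hr

Column moisture flux per unit crosswind length is F = V × PW.
Inflow: F_in = 10.1 × 49.3 = 497.93 mm·m/s
Outflow: F_out = 6.03 × 15.5 = 93.465 mm·m/s
Steady-state rate R = (F_in − F_out)/L = (497.93 − 93.465) / 150000 m = 2.696e-03 mm/s.
R = 2.696e-03 × 3600 = 9.71 mm/hr.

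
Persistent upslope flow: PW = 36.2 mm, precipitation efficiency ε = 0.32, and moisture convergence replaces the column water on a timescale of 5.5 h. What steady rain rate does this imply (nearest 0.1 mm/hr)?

Each overturning extracts ε × PW = 0.32 × 36.2 = 11.584 mm.
Rate = ε·PW / τ = 11.584 / 5.5 h = 2.1 mm/hr.

R ≈ 2.1 mm/hr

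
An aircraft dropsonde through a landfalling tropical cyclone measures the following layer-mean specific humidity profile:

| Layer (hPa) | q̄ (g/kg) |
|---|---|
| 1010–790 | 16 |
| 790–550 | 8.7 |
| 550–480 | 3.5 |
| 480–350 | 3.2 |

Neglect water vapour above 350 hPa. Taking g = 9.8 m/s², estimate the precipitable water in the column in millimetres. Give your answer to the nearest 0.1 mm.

PW ≈ 64.0 mm

Precipitable water is the column-integrated vapour mass per unit area: PW = (1/g) Σ q̄ Δp, with q in kg/kg and Δp in Pa (1 kg/m² of water = 1 mm).
Layer 1010–790 hPa: Δp = 220 hPa = 22000 Pa, q̄ = 0.016 kg/kg → 0.016 × 22000 / 9.8 = 35.92 mm
Layer 790–550 hPa: Δp = 240 hPa = 24000 Pa, q̄ = 0.0087 kg/kg → 0.0087 × 24000 / 9.8 = 21.31 mm
Layer 550–480 hPa: Δp = 70 hPa = 7000 Pa, q̄ = 0.0035 kg/kg → 0.0035 × 7000 / 9.8 = 2.50 mm
Layer 480–350 hPa: Δp = 130 hPa = 13000 Pa, q̄ = 0.0032 kg/kg → 0.0032 × 13000 / 9.8 = 4.24 mm
PW = 35.92 + 21.31 + 2.50 + 4.24 = 63.97 ≈ 64.0 mm.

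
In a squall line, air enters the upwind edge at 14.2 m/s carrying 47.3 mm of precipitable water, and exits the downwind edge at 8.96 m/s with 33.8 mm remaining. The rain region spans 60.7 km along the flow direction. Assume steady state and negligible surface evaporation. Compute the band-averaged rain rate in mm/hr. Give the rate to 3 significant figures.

Column moisture flux per unit crosswind length is F = V × PW.
Inflow: F_in = 14.2 × 47.3 = 671.66 mm·m/s
Outflow: F_out = 8.96 × 33.8 = 302.848 mm·m/s
Steady-state rate R = (F_in − F_out)/L = (671.66 − 302.848) / 60700 m = 6.076e-03 mm/s.
R = 6.076e-03 × 3600 = 21.9 mm/hr.

R ≈ 21.9 mm/hr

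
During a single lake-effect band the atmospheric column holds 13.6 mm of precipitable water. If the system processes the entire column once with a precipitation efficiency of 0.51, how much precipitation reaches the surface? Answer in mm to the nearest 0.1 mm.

Precipitation = ε × PW = 0.51 × 13.6 = 6.9 mm.

precipitation ≈ 6.9 mm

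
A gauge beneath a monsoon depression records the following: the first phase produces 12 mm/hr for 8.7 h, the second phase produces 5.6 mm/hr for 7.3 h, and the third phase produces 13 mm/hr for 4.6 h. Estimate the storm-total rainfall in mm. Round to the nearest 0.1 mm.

total ≈ 205.1 mm

Total = Σ Rᵢ Δtᵢ = 12 × 8.7 + 5.6 × 7.3 + 13 × 4.6
      = 104.4 + 40.88 + 59.8 = 205.1 mm.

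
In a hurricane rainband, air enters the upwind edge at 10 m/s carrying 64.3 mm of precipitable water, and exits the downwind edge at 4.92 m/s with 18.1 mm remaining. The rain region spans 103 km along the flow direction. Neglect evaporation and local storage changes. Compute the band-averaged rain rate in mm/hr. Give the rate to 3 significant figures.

R ≈ 19.4 mm/hr

Column moisture flux per unit crosswind length is F = V × PW.
Inflow: F_in = 10 × 64.3 = 643 mm·m/s
Outflow: F_out = 4.92 × 18.1 = 89.052 mm·m/s
Steady-state rate R = (F_in − F_out)/L = (643 − 89.052) / 103000 m = 5.378e-03 mm/s.
R = 5.378e-03 × 3600 = 19.4 mm/hr.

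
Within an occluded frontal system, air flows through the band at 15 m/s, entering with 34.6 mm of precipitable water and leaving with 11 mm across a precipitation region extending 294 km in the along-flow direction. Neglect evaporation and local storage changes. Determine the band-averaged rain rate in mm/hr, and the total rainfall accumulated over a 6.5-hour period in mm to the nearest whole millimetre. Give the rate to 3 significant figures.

R ≈ 4.33 mm/hr; total ≈ 28 mm

Column moisture flux per unit crosswind length is F = V × PW.
Inflow: F_in = 15 × 34.6 = 519 mm·m/s
Outflow: F_out = 15 × 11 = 165 mm·m/s
Steady-state rate R = (F_in − F_out)/L = (519 − 165) / 294000 m = 1.204e-03 mm/s.
R = 1.204e-03 × 3600 = 4.33 mm/hr.
Over 6.5 h: total = 4.33 × 6.5 = 28.145 ≈ 28 mm.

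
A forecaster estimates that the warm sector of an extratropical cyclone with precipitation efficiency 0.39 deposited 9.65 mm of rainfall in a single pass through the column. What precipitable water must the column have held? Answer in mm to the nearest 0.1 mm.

PW = rainfall / ε = 9.65 / 0.39 = 24.7 mm.

PW ≈ 24.7 mm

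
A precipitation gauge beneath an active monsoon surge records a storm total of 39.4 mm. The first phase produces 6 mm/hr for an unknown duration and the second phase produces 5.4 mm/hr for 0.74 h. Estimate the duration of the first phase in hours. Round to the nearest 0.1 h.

duration ≈ 5.9 h

Known phases: 5.4 × 0.74 = 3.996 mm.
Remaining depth = 39.4 − 3.996 = 35.404 mm.
Duration = 35.404 / 6 = 5.9 h.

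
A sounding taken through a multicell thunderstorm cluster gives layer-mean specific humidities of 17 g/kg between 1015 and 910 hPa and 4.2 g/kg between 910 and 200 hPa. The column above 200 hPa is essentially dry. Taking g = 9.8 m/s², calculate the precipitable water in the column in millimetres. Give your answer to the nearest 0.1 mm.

PW ≈ 48.6 mm

Precipitable water is the column-integrated vapour mass per unit area: PW = (1/g) Σ q̄ Δp, with q in kg/kg and Δp in Pa (1 kg/m² of water = 1 mm).
Layer 1015–910 hPa: Δp = 105 hPa = 10500 Pa, q̄ = 0.017 kg/kg → 0.017 × 10500 / 9.8 = 18.21 mm
Layer 910–200 hPa: Δp = 710 hPa = 71000 Pa, q̄ = 0.0042 kg/kg → 0.0042 × 71000 / 9.8 = 30.43 mm
PW = 18.21 + 30.43 = 48.64 ≈ 48.6 mm.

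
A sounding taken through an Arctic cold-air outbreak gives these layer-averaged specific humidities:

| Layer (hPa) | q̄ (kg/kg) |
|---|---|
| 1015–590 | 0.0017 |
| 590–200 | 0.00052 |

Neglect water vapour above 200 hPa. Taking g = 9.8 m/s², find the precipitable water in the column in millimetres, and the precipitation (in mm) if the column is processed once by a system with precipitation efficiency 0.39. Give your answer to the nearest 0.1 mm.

PW ≈ 9.4 mm; precipitation ≈ 3.7 mm

Precipitable water is the column-integrated vapour mass per unit area: PW = (1/g) Σ q̄ Δp, with q in kg/kg and Δp in Pa (1 kg/m² of water = 1 mm).
Layer 1015–590 hPa: Δp = 425 hPa = 42500 Pa, q̄ = 0.0017 kg/kg → 0.0017 × 42500 / 9.8 = 7.37 mm
Layer 590–200 hPa: Δp = 390 hPa = 39000 Pa, q̄ = 0.00052 kg/kg → 0.00052 × 39000 / 9.8 = 2.07 mm
PW = 7.37 + 2.07 = 9.44 ≈ 9.4 mm.
Precipitation = ε × PW = 0.39 × 9.4 = 3.7 mm.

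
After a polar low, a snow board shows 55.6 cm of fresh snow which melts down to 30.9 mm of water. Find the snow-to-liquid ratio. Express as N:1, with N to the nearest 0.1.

ratio ≈ 18.0

Ratio = snow depth / SWE = 556 mm / 30.9 mm = 18.0, i.e. 18.0:1.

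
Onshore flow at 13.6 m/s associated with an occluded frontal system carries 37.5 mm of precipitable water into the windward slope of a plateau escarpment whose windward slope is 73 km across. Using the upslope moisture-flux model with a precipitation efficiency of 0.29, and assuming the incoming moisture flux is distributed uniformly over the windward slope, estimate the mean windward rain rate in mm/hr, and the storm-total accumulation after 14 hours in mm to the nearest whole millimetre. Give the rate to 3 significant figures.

R ≈ 7.29 mm/hr; total ≈ 102 mm

Incoming column moisture flux per unit ridge length: F = V × PW = 13.6 × 37.5 = 510 mm·m/s.
Spread over the 73 km slope with efficiency ε = 0.29: R = ε·F/W = 0.29 × 510 / 73000 m = 2.026e-03 mm/s.
R = 2.026e-03 × 3600 = 7.29 mm/hr.
Over 14 h: total = 7.29 × 14 = 102.06 ≈ 102 mm.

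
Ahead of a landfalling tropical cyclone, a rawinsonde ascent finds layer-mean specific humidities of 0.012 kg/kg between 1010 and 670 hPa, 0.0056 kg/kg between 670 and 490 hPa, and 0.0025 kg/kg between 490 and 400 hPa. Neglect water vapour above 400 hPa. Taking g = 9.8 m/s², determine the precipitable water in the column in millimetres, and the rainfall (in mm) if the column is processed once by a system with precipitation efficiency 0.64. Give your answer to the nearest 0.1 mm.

PW ≈ 54.2 mm; rainfall ≈ 34.7 mm

Precipitable water is the column-integrated vapour mass per unit area: PW = (1/g) Σ q̄ Δp, with q in kg/kg and Δp in Pa (1 kg/m² of water = 1 mm).
Layer 1010–670 hPa: Δp = 340 hPa = 34000 Pa, q̄ = 0.012 kg/kg → 0.012 × 34000 / 9.8 = 41.63 mm
Layer 670–490 hPa: Δp = 180 hPa = 18000 Pa, q̄ = 0.0056 kg/kg → 0.0056 × 18000 / 9.8 = 10.29 mm
Layer 490–400 hPa: Δp = 90 hPa = 9000 Pa, q̄ = 0.0025 kg/kg → 0.0025 × 9000 / 9.8 = 2.30 mm
PW = 41.63 + 10.29 + 2.30 = 54.22 ≈ 54.2 mm.
Rainfall = ε × PW = 0.64 × 54.2 = 34.7 mm.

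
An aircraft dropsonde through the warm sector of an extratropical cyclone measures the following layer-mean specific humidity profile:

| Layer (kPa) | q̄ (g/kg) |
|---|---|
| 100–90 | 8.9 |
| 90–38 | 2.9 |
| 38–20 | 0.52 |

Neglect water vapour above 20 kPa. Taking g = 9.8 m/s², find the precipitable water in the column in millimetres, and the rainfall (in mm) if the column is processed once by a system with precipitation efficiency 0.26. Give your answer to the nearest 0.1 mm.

Precipitable water is the column-integrated vapour mass per unit area: PW = (1/g) Σ q̄ Δp, with q in kg/kg and Δp in Pa (1 kg/m² of water = 1 mm).
Layer 100–90 kPa: Δp = 100 hPa = 10000 Pa, q̄ = 0.0089 kg/kg → 0.0089 × 10000 / 9.8 = 9.08 mm
Layer 90–38 kPa: Δp = 520 hPa = 52000 Pa, q̄ = 0.0029 kg/kg → 0.0029 × 52000 / 9.8 = 15.39 mm
Layer 38–20 kPa: Δp = 180 hPa = 18000 Pa, q̄ = 0.00052 kg/kg → 0.00052 × 18000 / 9.8 = 0.96 mm
PW = 9.08 + 15.39 + 0.96 = 25.43 ≈ 25.4 mm.
Rainfall = ε × PW = 0.26 × 25.4 = 6.6 mm.

PW ≈ 25.4 mm; rainfall ≈ 6.6 mm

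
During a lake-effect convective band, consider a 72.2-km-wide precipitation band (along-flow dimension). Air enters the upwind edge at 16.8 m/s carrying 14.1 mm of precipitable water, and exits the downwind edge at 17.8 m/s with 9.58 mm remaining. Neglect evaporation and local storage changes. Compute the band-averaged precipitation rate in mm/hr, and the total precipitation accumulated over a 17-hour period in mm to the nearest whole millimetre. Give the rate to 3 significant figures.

R ≈ 3.31 mm/hr; total ≈ 56 mm

Column moisture flux per unit crosswind length is F = V × PW.
Inflow: F_in = 16.8 × 14.1 = 236.88 mm·m/s
Outflow: F_out = 17.8 × 9.58 = 170.524 mm·m/s
Steady-state rate R = (F_in − F_out)/L = (236.88 − 170.524) / 72200 m = 9.191e-04 mm/s.
R = 9.191e-04 × 3600 = 3.31 mm/hr.
Over 17 h: total = 3.31 × 17 = 56.27 ≈ 56 mm.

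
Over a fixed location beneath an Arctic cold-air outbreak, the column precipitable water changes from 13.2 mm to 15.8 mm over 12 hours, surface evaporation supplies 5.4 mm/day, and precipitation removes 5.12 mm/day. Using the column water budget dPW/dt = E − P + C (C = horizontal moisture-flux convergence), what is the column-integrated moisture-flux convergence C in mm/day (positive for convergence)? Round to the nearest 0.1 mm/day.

C ≈ 4.9 mm/day

dPW/dt = (15.8 − 13.2) mm / (12/24 day) = +5.200 mm/day.
C = dPW/dt − E + P = (+5.200) − 5.4 + 5.12 = 4.9 mm/day.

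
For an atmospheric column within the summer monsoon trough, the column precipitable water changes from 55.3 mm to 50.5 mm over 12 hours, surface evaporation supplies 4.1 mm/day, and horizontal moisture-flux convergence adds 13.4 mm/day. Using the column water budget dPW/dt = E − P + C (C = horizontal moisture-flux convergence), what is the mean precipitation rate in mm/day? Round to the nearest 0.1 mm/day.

dPW/dt = (50.5 − 55.3) mm / (12/24 day) = -9.600 mm/day.
P = E + C − dPW/dt = 4.1 + (13.4) − (-9.600) = 27.1 mm/day.

P ≈ 27.1 mm/day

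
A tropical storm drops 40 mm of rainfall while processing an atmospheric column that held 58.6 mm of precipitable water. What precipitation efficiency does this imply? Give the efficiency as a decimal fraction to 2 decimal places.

ε = rainfall / PW = 40 / 58.6 = 0.68.

ε ≈ 0.68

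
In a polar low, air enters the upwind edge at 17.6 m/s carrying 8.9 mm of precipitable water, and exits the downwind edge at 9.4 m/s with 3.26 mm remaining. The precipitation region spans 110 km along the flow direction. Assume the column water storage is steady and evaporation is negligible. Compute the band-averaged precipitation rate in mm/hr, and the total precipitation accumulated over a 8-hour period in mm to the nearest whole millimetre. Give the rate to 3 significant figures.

Column moisture flux per unit crosswind length is F = V × PW.
Inflow: F_in = 17.6 × 8.9 = 156.64 mm·m/s
Outflow: F_out = 9.4 × 3.26 = 30.644 mm·m/s
Steady-state rate R = (F_in − F_out)/L = (156.64 − 30.644) / 110000 m = 1.145e-03 mm/s.
R = 1.145e-03 × 3600 = 4.12 mm/hr.
Over 8 h: total = 4.12 × 8 = 32.96 ≈ 33 mm.

R ≈ 4.12 mm/hr; total ≈ 33 mm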